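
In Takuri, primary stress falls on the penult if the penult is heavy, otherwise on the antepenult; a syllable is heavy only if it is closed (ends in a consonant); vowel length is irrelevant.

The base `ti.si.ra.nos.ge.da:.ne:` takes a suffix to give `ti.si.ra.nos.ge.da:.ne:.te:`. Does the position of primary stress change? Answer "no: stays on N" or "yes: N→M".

yes: 5→6

Base `ti.si.ra.nos.ge.da:.ne:` (7 syllables):
  Weights: 5 ge L, 6 da: L, 7 ne: L.
  The penult (syllable 6, da:) is light, so stress falls on the antepenult (syllable 5, ge).
  → primary stress on syllable 5.
Suffixed `ti.si.ra.nos.ge.da:.ne:.te:` (8 syllables):
  Weights: 6 da: L, 7 ne: L, 8 te: L.
  The penult (syllable 7, ne:) is light, so stress falls on the antepenult (syllable 6, da:).
  → primary stress on syllable 6.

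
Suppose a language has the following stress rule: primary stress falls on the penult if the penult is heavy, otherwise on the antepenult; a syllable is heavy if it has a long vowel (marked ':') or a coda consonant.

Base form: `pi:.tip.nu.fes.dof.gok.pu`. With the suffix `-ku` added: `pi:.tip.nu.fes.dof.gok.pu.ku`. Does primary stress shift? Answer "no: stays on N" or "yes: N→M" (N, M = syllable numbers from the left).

Base `pi:.tip.nu.fes.dof.gok.pu` (7 syllables):
  Weights: 5 dof H, 6 gok H, 7 pu L.
  The penult (syllable 6, gok) is heavy, so it takes stress.
  → primary stress on syllable 6.
Suffixed `pi:.tip.nu.fes.dof.gok.pu.ku` (8 syllables):
  Weights: 6 gok H, 7 pu L, 8 ku L.
  The penult (syllable 7, pu) is light, so stress falls on the antepenult (syllable 6, gok).
  → primary stress on syllable 6.

no: stays on 6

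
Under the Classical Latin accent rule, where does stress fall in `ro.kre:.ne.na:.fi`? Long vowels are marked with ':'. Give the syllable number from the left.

Classical Latin: stress the penult if heavy (long vowel or closed), else the antepenult.
Weights: 3 ne L, 4 na: H, 5 fi L.
The penult (syllable 4, na:) is heavy, so it takes stress.
Stress on syllable 4: ro.kre:.ne.ˈna:.fi.

4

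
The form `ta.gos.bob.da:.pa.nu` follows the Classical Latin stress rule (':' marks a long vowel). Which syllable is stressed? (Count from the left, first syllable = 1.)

4

Classical Latin: stress the penult if heavy (long vowel or closed), else the antepenult.
Weights: 4 da: H, 5 pa L, 6 nu L.
The penult (syllable 5, pa) is light, so stress falls on the antepenult (syllable 4, da:).
Stress on syllable 4: ta.gos.bob.ˈda:.pa.nu.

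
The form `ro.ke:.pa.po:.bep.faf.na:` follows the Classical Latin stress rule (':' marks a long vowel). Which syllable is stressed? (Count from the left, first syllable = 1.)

Classical Latin: stress the penult if heavy (long vowel or closed), else the antepenult.
Weights: 5 bep H, 6 faf H, 7 na: H.
The penult (syllable 6, faf) is heavy, so it takes stress.
Stress on syllable 6: ro.ke:.pa.po:.bep.ˈfaf.na:.

6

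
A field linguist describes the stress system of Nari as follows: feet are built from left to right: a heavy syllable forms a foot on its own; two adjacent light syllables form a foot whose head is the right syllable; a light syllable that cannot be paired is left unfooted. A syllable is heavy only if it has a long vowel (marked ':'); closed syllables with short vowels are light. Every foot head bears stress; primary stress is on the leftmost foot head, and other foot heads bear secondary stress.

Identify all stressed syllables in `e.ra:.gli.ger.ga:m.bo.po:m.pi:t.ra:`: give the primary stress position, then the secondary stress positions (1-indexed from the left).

Weights: 1 e L, 2 ra: H, 3 gli L, 4 ger L, 5 ga:m H, 6 bo L, 7 po:m H, 8 pi:t H, 9 ra: H.
Parse left to right (heavy = foot alone; LL = one foot; stranded L unfooted): e (ˈra:) (gli.ˈger) (ˈga:m) bo (ˈpo:m) (ˈpi:t) (ˈra:).
Foot heads: 2, 4, 5, 7, 8, 9.
Primary stress on the leftmost head = syllable 2.
Secondary stress on 4, 5, 7, 8, 9: e.ˈra:.gli.ˌger.ˌga:m.bo.ˌpo:m.ˌpi:t.ˌra:.

primary 2, secondary 4, 5, 7, 8, 9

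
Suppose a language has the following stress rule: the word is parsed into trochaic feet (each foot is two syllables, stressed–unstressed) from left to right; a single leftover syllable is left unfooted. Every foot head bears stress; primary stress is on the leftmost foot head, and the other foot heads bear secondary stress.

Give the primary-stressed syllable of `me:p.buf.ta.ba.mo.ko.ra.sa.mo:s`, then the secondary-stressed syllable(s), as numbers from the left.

Parse left to right into trochaic (ˈσσ) feet: (ˈme:p.buf) (ˈta.ba) (ˈmo.ko) (ˈra.sa) mo:s. Syllable 9 is left unfooted.
Foot heads (stressed positions): 1, 3, 5, 7.
End Rule Leftmost: primary stress on the leftmost head = syllable 1.
Secondary stress on 3, 5, 7: ˈme:p.buf.ˌta.ba.ˌmo.ko.ˌra.sa.mo:s.

primary 1, secondary 3, 5, 7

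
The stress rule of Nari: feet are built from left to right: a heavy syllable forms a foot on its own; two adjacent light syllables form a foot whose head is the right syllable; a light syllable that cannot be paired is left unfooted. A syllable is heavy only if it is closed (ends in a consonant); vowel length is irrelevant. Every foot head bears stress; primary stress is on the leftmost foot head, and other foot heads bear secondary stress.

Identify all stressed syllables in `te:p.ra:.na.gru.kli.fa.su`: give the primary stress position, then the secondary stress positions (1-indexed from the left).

Weights: 1 te:p H, 2 ra: L, 3 na L, 4 gru L, 5 kli L, 6 fa L, 7 su L.
Parse left to right (heavy = foot alone; LL = one foot; stranded L unfooted): (ˈte:p) (ra:.ˈna) (gru.ˈkli) (fa.ˈsu).
Foot heads: 1, 3, 5, 7.
Primary stress on the leftmost head = syllable 1.
Secondary stress on 3, 5, 7: ˈte:p.ra:.ˌna.gru.ˌkli.fa.ˌsu.

primary 1, secondary 3, 5, 7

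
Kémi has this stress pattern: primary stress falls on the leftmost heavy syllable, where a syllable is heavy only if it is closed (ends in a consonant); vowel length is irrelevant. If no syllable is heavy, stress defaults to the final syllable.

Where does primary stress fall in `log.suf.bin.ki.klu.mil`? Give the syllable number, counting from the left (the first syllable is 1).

1

Weights: 1 log H, 2 suf H, 3 bin H, 4 ki L, 5 klu L, 6 mil H.
Heavy syllables in the domain: 1, 2, 3, 6. The leftmost is syllable 1 (log).
Primary stress: syllable 1 → ˈlog.suf.bin.ki.klu.mil.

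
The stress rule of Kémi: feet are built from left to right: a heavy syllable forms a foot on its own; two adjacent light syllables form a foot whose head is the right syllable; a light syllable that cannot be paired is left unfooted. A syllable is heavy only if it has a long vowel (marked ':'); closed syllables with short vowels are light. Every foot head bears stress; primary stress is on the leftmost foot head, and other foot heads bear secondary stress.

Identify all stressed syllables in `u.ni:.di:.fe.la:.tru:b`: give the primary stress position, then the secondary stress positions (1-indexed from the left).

Weights: 1 u L, 2 ni: H, 3 di: H, 4 fe L, 5 la: H, 6 tru:b H.
Parse left to right (heavy = foot alone; LL = one foot; stranded L unfooted): u (ˈni:) (ˈdi:) fe (ˈla:) (ˈtru:b).
Foot heads: 2, 3, 5, 6.
Primary stress on the leftmost head = syllable 2.
Secondary stress on 3, 5, 6: u.ˈni:.ˌdi:.fe.ˌla:.ˌtru:b.

primary 2, secondary 3, 5, 6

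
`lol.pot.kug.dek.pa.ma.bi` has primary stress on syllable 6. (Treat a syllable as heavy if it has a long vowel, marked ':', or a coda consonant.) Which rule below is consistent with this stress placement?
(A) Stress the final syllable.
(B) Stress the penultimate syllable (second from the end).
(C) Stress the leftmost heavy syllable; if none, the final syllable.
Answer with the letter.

Rule A → syllable 7 (observed: 6).
Rule B → syllable 6 ✓.
Rule C → syllable 1 (observed: 6).

B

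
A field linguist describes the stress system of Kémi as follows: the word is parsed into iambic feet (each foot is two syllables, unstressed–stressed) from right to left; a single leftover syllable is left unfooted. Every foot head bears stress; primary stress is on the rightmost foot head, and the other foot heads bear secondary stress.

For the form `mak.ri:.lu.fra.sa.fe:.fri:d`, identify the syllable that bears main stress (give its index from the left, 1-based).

Parse right to left into iambic (σˈσ) feet: mak (ri:.ˈlu) (fra.ˈsa) (fe:.ˈfri:d). Syllable 1 is left unfooted.
Foot heads (stressed positions): 3, 5, 7.
End Rule Rightmost: primary stress on the rightmost head = syllable 7.
Primary stress: syllable 7 → mak.ri:.lu.fra.sa.fe:.ˈfri:d.

7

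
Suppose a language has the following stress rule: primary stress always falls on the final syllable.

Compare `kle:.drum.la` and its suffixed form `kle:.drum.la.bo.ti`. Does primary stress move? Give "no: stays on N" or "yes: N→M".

Base `kle:.drum.la` (3 syllables):
  The word has 3 syllables; the final syllable is syllable 3 (la).
  → primary stress on syllable 3.
Suffixed `kle:.drum.la.bo.ti` (5 syllables):
  The word has 5 syllables; the final syllable is syllable 5 (ti).
  → primary stress on syllable 5.

yes: 3→5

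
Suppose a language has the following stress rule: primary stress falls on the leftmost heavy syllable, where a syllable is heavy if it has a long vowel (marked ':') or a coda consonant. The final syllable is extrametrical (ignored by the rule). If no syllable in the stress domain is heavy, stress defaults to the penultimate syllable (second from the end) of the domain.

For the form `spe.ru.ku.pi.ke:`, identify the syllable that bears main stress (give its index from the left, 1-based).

The final syllable (5, ke:) is extrametrical; the stress domain is syllables 1–4.
Weights: 1 spe L, 2 ru L, 3 ku L, 4 pi L.
No heavy syllable in the domain; default to the penultimate syllable (second from the end) of the domain = syllable 3.
Primary stress: syllable 3 → spe.ru.ˈku.pi.ke:.

3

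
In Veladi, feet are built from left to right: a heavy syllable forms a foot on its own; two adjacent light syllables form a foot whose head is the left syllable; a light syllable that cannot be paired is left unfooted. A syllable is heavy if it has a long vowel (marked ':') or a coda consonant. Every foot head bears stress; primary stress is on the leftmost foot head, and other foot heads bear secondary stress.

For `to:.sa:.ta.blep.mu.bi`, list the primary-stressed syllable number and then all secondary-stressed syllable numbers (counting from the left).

primary 1, secondary 2, 4, 5

Weights: 1 to: H, 2 sa: H, 3 ta L, 4 blep H, 5 mu L, 6 bi L.
Parse left to right (heavy = foot alone; LL = one foot; stranded L unfooted): (ˈto:) (ˈsa:) ta (ˈblep) (ˈmu.bi).
Foot heads: 1, 2, 4, 5.
Primary stress on the leftmost head = syllable 1.
Secondary stress on 2, 4, 5: ˈto:.ˌsa:.ta.ˌblep.ˌmu.bi.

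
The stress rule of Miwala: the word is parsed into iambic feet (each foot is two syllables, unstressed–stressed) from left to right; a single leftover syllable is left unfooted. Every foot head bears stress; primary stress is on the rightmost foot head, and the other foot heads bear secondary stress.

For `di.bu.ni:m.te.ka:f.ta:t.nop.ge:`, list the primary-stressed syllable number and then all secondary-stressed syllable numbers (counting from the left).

Parse left to right into iambic (σˈσ) feet: (di.ˈbu) (ni:m.ˈte) (ka:f.ˈta:t) (nop.ˈge:).
Foot heads (stressed positions): 2, 4, 6, 8.
End Rule Rightmost: primary stress on the rightmost head = syllable 8.
Secondary stress on 2, 4, 6: di.ˌbu.ni:m.ˌte.ka:f.ˌta:t.nop.ˈge:.

primary 8, secondary 2, 4, 6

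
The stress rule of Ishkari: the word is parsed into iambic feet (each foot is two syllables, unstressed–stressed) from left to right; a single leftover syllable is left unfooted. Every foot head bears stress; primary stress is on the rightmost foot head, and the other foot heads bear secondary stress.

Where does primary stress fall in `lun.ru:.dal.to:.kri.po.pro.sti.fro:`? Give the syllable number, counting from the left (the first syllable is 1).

8

Parse left to right into iambic (σˈσ) feet: (lun.ˈru:) (dal.ˈto:) (kri.ˈpo) (pro.ˈsti) fro:. Syllable 9 is left unfooted.
Foot heads (stressed positions): 2, 4, 6, 8.
End Rule Rightmost: primary stress on the rightmost head = syllable 8.
Primary stress: syllable 8 → lun.ru:.dal.to:.kri.po.pro.ˈsti.fro:.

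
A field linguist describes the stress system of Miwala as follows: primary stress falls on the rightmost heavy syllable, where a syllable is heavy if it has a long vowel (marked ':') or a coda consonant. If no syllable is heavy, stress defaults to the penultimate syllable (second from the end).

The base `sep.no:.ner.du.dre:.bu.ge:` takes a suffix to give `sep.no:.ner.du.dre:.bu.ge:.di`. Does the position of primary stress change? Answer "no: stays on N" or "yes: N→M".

no: stays on 7

Base `sep.no:.ner.du.dre:.bu.ge:` (7 syllables):
  Weights: 1 sep H, 2 no: H, 3 ner H, 4 du L, 5 dre: H, 6 bu L, 7 ge: H.
  Heavy syllables in the domain: 1, 2, 3, 5, 7. The rightmost is syllable 7 (ge:).
  → primary stress on syllable 7.
Suffixed `sep.no:.ner.du.dre:.bu.ge:.di` (8 syllables):
  Weights: 1 sep H, 2 no: H, 3 ner H, 4 du L, 5 dre: H, 6 bu L, 7 ge: H, 8 di L.
  Heavy syllables in the domain: 1, 2, 3, 5, 7. The rightmost is syllable 7 (ge:).
  → primary stress on syllable 7.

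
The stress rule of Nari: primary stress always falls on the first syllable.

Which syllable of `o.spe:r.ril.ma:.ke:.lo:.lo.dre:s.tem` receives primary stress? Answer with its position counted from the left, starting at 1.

1

The word has 9 syllables; the first syllable is syllable 1 (o).
Primary stress: syllable 1 → ˈo.spe:r.ril.ma:.ke:.lo:.lo.dre:s.tem.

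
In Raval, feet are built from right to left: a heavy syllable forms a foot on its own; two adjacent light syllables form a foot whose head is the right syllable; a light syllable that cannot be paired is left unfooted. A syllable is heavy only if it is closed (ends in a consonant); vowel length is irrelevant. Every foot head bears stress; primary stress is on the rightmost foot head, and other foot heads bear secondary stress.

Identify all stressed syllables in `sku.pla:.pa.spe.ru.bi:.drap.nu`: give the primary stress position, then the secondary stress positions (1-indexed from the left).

Weights: 1 sku L, 2 pla: L, 3 pa L, 4 spe L, 5 ru L, 6 bi: L, 7 drap H, 8 nu L.
Parse right to left (heavy = foot alone; LL = one foot; stranded L unfooted): (sku.ˈpla:) (pa.ˈspe) (ru.ˈbi:) (ˈdrap) nu.
Foot heads: 2, 4, 6, 7.
Primary stress on the rightmost head = syllable 7.
Secondary stress on 2, 4, 6: sku.ˌpla:.pa.ˌspe.ru.ˌbi:.ˈdrap.nu.

primary 7, secondary 2, 4, 6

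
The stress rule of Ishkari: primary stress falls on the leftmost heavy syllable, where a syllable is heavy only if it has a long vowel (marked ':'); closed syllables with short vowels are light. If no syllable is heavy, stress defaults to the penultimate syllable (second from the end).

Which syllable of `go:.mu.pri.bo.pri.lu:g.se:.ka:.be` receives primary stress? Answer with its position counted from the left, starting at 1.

Weights: 1 go: H, 2 mu L, 3 pri L, 4 bo L, 5 pri L, 6 lu:g H, 7 se: H, 8 ka: H, 9 be L.
Heavy syllables in the domain: 1, 6, 7, 8. The leftmost is syllable 1 (go:).
Primary stress: syllable 1 → ˈgo:.mu.pri.bo.pri.lu:g.se:.ka:.be.

1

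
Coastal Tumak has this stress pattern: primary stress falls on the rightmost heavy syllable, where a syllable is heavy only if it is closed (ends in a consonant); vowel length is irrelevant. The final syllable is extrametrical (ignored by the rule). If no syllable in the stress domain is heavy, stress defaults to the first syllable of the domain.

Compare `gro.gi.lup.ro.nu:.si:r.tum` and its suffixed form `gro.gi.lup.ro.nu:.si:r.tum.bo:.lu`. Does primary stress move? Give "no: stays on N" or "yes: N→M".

Base `gro.gi.lup.ro.nu:.si:r.tum` (7 syllables):
  The final syllable (7, tum) is extrametrical; the stress domain is syllables 1–6.
  Weights: 1 gro L, 2 gi L, 3 lup H, 4 ro L, 5 nu: L, 6 si:r H.
  Heavy syllables in the domain: 3, 6. The rightmost is syllable 6 (si:r).
  → primary stress on syllable 6.
Suffixed `gro.gi.lup.ro.nu:.si:r.tum.bo:.lu` (9 syllables):
  The final syllable (9, lu) is extrametrical; the stress domain is syllables 1–8.
  Weights: 1 gro L, 2 gi L, 3 lup H, 4 ro L, 5 nu: L, 6 si:r H, 7 tum H, 8 bo: L.
  Heavy syllables in the domain: 3, 6, 7. The rightmost is syllable 7 (tum).
  → primary stress on syllable 7.

yes: 6→7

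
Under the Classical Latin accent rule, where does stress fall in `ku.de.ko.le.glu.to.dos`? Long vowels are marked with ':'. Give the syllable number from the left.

5

Classical Latin: stress the penult if heavy (long vowel or closed), else the antepenult.
Weights: 5 glu L, 6 to L, 7 dos H.
The penult (syllable 6, to) is light, so stress falls on the antepenult (syllable 5, glu).
Stress on syllable 5: ku.de.ko.le.ˈglu.to.dos.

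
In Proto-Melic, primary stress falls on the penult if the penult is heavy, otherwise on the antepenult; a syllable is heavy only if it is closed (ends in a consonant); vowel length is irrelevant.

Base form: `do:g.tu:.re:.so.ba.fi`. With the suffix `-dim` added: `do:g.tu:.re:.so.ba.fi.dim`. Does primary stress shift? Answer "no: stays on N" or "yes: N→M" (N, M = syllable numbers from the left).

yes: 4→5

Base `do:g.tu:.re:.so.ba.fi` (6 syllables):
  Weights: 4 so L, 5 ba L, 6 fi L.
  The penult (syllable 5, ba) is light, so stress falls on the antepenult (syllable 4, so).
  → primary stress on syllable 4.
Suffixed `do:g.tu:.re:.so.ba.fi.dim` (7 syllables):
  Weights: 5 ba L, 6 fi L, 7 dim H.
  The penult (syllable 6, fi) is light, so stress falls on the antepenult (syllable 5, ba).
  → primary stress on syllable 5.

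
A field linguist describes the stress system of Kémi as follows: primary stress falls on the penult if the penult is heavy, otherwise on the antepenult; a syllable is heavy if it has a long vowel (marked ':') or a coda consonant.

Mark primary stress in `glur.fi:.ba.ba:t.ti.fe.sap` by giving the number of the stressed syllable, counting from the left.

Weights: 5 ti L, 6 fe L, 7 sap H.
The penult (syllable 6, fe) is light, so stress falls on the antepenult (syllable 5, ti).
Primary stress: syllable 5 → glur.fi:.ba.ba:t.ˈti.fe.sap.

5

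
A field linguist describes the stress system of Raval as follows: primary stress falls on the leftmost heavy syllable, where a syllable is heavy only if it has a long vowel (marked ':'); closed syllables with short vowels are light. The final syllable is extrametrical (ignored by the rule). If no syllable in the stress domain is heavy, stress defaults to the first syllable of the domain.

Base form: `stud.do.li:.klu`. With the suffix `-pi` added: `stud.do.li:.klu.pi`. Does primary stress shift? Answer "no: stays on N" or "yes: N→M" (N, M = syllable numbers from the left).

no: stays on 3

Base `stud.do.li:.klu` (4 syllables):
  The final syllable (4, klu) is extrametrical; the stress domain is syllables 1–3.
  Weights: 1 stud L, 2 do L, 3 li: H.
  Heavy syllables in the domain: 3. The leftmost is syllable 3 (li:).
  → primary stress on syllable 3.
Suffixed `stud.do.li:.klu.pi` (5 syllables):
  The final syllable (5, pi) is extrametrical; the stress domain is syllables 1–4.
  Weights: 1 stud L, 2 do L, 3 li: H, 4 klu L.
  Heavy syllables in the domain: 3. The leftmost is syllable 3 (li:).
  → primary stress on syllable 3.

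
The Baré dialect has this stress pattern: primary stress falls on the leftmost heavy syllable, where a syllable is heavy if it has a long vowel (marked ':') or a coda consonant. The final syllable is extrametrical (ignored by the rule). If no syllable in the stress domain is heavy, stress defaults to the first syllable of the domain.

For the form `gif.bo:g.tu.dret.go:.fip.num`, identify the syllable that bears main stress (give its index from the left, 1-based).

The final syllable (7, num) is extrametrical; the stress domain is syllables 1–6.
Weights: 1 gif H, 2 bo:g H, 3 tu L, 4 dret H, 5 go: H, 6 fip H.
Heavy syllables in the domain: 1, 2, 4, 5, 6. The leftmost is syllable 1 (gif).
Primary stress: syllable 1 → ˈgif.bo:g.tu.dret.go:.fip.num.

1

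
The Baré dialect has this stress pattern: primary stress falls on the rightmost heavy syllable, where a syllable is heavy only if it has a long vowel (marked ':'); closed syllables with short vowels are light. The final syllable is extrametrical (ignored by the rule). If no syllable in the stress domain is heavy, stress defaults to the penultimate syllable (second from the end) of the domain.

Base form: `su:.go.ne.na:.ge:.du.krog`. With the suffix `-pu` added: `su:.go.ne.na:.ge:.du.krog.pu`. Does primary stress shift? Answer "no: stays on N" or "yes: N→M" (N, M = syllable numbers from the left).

no: stays on 5

Base `su:.go.ne.na:.ge:.du.krog` (7 syllables):
  The final syllable (7, krog) is extrametrical; the stress domain is syllables 1–6.
  Weights: 1 su: H, 2 go L, 3 ne L, 4 na: H, 5 ge: H, 6 du L.
  Heavy syllables in the domain: 1, 4, 5. The rightmost is syllable 5 (ge:).
  → primary stress on syllable 5.
Suffixed `su:.go.ne.na:.ge:.du.krog.pu` (8 syllables):
  The final syllable (8, pu) is extrametrical; the stress domain is syllables 1–7.
  Weights: 1 su: H, 2 go L, 3 ne L, 4 na: H, 5 ge: H, 6 du L, 7 krog L.
  Heavy syllables in the domain: 1, 4, 5. The rightmost is syllable 5 (ge:).
  → primary stress on syllable 5.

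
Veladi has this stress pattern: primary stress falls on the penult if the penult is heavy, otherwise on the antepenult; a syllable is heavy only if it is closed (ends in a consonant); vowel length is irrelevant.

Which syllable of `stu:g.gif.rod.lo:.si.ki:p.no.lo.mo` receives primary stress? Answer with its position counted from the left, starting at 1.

Weights: 7 no L, 8 lo L, 9 mo L.
The penult (syllable 8, lo) is light, so stress falls on the antepenult (syllable 7, no).
Primary stress: syllable 7 → stu:g.gif.rod.lo:.si.ki:p.ˈno.lo.mo.

7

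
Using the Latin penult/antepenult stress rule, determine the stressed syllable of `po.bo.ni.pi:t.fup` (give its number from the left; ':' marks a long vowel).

Classical Latin: stress the penult if heavy (long vowel or closed), else the antepenult.
Weights: 3 ni L, 4 pi:t H, 5 fup H.
The penult (syllable 4, pi:t) is heavy, so it takes stress.
Stress on syllable 4: po.bo.ni.ˈpi:t.fup.

4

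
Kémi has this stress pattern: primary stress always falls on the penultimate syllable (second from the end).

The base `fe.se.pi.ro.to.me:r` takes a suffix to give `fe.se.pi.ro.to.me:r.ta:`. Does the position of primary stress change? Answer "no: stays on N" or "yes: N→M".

yes: 5→6

Base `fe.se.pi.ro.to.me:r` (6 syllables):
  The word has 6 syllables; the penultimate syllable (second from the end) is syllable 5 (to).
  → primary stress on syllable 5.
Suffixed `fe.se.pi.ro.to.me:r.ta:` (7 syllables):
  The word has 7 syllables; the penultimate syllable (second from the end) is syllable 6 (me:r).
  → primary stress on syllable 6.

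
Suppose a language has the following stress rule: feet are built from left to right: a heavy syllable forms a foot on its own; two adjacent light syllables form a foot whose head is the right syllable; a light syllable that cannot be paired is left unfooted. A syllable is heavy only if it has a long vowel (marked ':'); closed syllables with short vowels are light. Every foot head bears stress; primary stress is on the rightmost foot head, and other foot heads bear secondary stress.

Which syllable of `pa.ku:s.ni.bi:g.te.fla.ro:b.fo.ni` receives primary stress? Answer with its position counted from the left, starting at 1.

9

Weights: 1 pa L, 2 ku:s H, 3 ni L, 4 bi:g H, 5 te L, 6 fla L, 7 ro:b H, 8 fo L, 9 ni L.
Parse left to right (heavy = foot alone; LL = one foot; stranded L unfooted): pa (ˈku:s) ni (ˈbi:g) (te.ˈfla) (ˈro:b) (fo.ˈni).
Foot heads: 2, 4, 6, 7, 9.
Primary stress on the rightmost head = syllable 9.
Primary stress: syllable 9 → pa.ku:s.ni.bi:g.te.fla.ro:b.fo.ˈni.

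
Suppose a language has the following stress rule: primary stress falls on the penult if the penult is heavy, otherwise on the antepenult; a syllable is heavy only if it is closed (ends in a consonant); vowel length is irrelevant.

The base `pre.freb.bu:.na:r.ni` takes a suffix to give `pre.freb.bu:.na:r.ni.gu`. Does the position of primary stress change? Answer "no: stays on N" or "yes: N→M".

no: stays on 4

Base `pre.freb.bu:.na:r.ni` (5 syllables):
  Weights: 3 bu: L, 4 na:r H, 5 ni L.
  The penult (syllable 4, na:r) is heavy, so it takes stress.
  → primary stress on syllable 4.
Suffixed `pre.freb.bu:.na:r.ni.gu` (6 syllables):
  Weights: 4 na:r H, 5 ni L, 6 gu L.
  The penult (syllable 5, ni) is light, so stress falls on the antepenult (syllable 4, na:r).
  → primary stress on syllable 4.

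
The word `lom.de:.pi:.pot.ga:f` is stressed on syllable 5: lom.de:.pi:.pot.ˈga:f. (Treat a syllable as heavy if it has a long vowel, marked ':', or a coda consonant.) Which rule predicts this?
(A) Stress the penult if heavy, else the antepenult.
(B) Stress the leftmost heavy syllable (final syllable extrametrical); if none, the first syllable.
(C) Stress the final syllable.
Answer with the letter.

Rule A → syllable 4 (observed: 5).
Rule B → syllable 1 (observed: 5).
Rule C → syllable 5 ✓.

C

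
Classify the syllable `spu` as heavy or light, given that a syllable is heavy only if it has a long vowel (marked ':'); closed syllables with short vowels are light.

`spu`: short vowel, open (no coda). Short vowel → light.

light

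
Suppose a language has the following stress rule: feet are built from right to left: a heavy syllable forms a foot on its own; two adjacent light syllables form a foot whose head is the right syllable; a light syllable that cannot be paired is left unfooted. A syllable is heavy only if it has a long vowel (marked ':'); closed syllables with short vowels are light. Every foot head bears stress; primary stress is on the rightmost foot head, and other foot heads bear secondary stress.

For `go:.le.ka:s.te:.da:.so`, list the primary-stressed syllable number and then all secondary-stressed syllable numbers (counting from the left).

primary 5, secondary 1, 3, 4

Weights: 1 go: H, 2 le L, 3 ka:s H, 4 te: H, 5 da: H, 6 so L.
Parse right to left (heavy = foot alone; LL = one foot; stranded L unfooted): (ˈgo:) le (ˈka:s) (ˈte:) (ˈda:) so.
Foot heads: 1, 3, 4, 5.
Primary stress on the rightmost head = syllable 5.
Secondary stress on 1, 3, 4: ˌgo:.le.ˌka:s.ˌte:.ˈda:.so.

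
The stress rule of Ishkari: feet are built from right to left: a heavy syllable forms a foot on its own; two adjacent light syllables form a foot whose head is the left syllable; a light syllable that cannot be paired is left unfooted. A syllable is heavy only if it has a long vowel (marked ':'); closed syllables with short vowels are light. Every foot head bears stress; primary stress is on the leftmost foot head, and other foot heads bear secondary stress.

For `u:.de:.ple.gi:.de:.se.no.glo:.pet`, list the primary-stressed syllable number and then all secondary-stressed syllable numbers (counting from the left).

Weights: 1 u: H, 2 de: H, 3 ple L, 4 gi: H, 5 de: H, 6 se L, 7 no L, 8 glo: H, 9 pet L.
Parse right to left (heavy = foot alone; LL = one foot; stranded L unfooted): (ˈu:) (ˈde:) ple (ˈgi:) (ˈde:) (ˈse.no) (ˈglo:) pet.
Foot heads: 1, 2, 4, 5, 6, 8.
Primary stress on the leftmost head = syllable 1.
Secondary stress on 2, 4, 5, 6, 8: ˈu:.ˌde:.ple.ˌgi:.ˌde:.ˌse.no.ˌglo:.pet.

primary 1, secondary 2, 4, 5, 6, 8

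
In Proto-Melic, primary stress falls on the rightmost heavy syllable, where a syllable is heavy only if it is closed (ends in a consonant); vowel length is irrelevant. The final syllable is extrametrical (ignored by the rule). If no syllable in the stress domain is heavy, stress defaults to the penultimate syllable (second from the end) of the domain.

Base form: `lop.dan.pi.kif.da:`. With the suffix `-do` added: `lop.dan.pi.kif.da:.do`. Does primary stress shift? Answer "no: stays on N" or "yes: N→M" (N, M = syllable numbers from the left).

Base `lop.dan.pi.kif.da:` (5 syllables):
  The final syllable (5, da:) is extrametrical; the stress domain is syllables 1–4.
  Weights: 1 lop H, 2 dan H, 3 pi L, 4 kif H.
  Heavy syllables in the domain: 1, 2, 4. The rightmost is syllable 4 (kif).
  → primary stress on syllable 4.
Suffixed `lop.dan.pi.kif.da:.do` (6 syllables):
  The final syllable (6, do) is extrametrical; the stress domain is syllables 1–5.
  Weights: 1 lop H, 2 dan H, 3 pi L, 4 kif H, 5 da: L.
  Heavy syllables in the domain: 1, 2, 4. The rightmost is syllable 4 (kif).
  → primary stress on syllable 4.

no: stays on 4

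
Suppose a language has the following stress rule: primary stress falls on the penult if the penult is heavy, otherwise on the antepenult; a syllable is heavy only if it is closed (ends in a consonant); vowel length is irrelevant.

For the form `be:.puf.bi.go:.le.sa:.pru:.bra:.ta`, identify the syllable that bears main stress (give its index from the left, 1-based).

7

Weights: 7 pru: L, 8 bra: L, 9 ta L.
The penult (syllable 8, bra:) is light, so stress falls on the antepenult (syllable 7, pru:).
Primary stress: syllable 7 → be:.puf.bi.go:.le.sa:.ˈpru:.bra:.ta.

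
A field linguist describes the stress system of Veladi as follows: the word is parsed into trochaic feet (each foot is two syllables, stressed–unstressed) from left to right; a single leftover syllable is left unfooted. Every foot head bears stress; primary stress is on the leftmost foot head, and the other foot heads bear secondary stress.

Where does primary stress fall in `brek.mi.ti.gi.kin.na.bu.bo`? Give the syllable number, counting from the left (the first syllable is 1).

Parse left to right into trochaic (ˈσσ) feet: (ˈbrek.mi) (ˈti.gi) (ˈkin.na) (ˈbu.bo).
Foot heads (stressed positions): 1, 3, 5, 7.
End Rule Leftmost: primary stress on the leftmost head = syllable 1.
Primary stress: syllable 1 → ˈbrek.mi.ti.gi.kin.na.bu.bo.

1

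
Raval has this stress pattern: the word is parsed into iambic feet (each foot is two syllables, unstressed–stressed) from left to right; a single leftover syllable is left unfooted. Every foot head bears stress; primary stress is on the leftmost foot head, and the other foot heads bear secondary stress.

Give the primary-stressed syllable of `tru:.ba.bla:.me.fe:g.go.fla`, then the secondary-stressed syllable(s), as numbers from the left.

Parse left to right into iambic (σˈσ) feet: (tru:.ˈba) (bla:.ˈme) (fe:g.ˈgo) fla. Syllable 7 is left unfooted.
Foot heads (stressed positions): 2, 4, 6.
End Rule Leftmost: primary stress on the leftmost head = syllable 2.
Secondary stress on 4, 6: tru:.ˈba.bla:.ˌme.fe:g.ˌgo.fla.

primary 2, secondary 4, 6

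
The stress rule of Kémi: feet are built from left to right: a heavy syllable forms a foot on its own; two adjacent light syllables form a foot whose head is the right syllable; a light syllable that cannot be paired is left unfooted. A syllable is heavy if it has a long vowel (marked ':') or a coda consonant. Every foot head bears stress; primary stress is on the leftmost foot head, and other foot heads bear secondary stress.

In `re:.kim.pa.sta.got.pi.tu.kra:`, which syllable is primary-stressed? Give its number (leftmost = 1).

Weights: 1 re: H, 2 kim H, 3 pa L, 4 sta L, 5 got H, 6 pi L, 7 tu L, 8 kra: H.
Parse left to right (heavy = foot alone; LL = one foot; stranded L unfooted): (ˈre:) (ˈkim) (pa.ˈsta) (ˈgot) (pi.ˈtu) (ˈkra:).
Foot heads: 1, 2, 4, 5, 7, 8.
Primary stress on the leftmost head = syllable 1.
Primary stress: syllable 1 → ˈre:.kim.pa.sta.got.pi.tu.kra:.

1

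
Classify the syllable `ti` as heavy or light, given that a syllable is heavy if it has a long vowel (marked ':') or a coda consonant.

`ti`: short vowel, open (no coda). Short vowel, open → light.

light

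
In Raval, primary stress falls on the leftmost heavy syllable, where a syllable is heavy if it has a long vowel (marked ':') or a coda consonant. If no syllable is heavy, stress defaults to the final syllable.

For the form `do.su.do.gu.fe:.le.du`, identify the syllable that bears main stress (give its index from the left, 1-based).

5

Weights: 1 do L, 2 su L, 3 do L, 4 gu L, 5 fe: H, 6 le L, 7 du L.
Heavy syllables in the domain: 5. The leftmost is syllable 5 (fe:).
Primary stress: syllable 5 → do.su.do.gu.ˈfe:.le.du.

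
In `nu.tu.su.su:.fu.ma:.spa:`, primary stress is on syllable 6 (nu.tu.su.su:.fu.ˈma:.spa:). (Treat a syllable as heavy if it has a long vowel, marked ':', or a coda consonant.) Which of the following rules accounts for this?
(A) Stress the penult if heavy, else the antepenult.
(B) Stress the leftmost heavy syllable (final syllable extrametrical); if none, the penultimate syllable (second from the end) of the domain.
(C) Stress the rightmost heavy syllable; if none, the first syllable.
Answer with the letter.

A

Rule A → syllable 6 ✓.
Rule B → syllable 4 (observed: 6).
Rule C → syllable 7 (observed: 6).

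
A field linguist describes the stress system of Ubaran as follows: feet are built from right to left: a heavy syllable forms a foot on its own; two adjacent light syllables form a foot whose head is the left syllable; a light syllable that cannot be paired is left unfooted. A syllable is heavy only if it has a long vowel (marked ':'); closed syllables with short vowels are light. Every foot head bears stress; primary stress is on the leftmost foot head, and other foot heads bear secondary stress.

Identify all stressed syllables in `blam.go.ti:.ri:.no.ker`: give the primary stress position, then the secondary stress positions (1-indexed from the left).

Weights: 1 blam L, 2 go L, 3 ti: H, 4 ri: H, 5 no L, 6 ker L.
Parse right to left (heavy = foot alone; LL = one foot; stranded L unfooted): (ˈblam.go) (ˈti:) (ˈri:) (ˈno.ker).
Foot heads: 1, 3, 4, 5.
Primary stress on the leftmost head = syllable 1.
Secondary stress on 3, 4, 5: ˈblam.go.ˌti:.ˌri:.ˌno.ker.

primary 1, secondary 3, 4, 5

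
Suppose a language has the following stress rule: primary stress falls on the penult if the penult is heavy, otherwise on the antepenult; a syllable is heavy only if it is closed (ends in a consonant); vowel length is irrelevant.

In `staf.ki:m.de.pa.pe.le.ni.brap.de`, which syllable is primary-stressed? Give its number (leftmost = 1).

Weights: 7 ni L, 8 brap H, 9 de L.
The penult (syllable 8, brap) is heavy, so it takes stress.
Primary stress: syllable 8 → staf.ki:m.de.pa.pe.le.ni.ˈbrap.de.

8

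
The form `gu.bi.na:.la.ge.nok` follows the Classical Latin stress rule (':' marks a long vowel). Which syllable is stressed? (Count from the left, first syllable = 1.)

Classical Latin: stress the penult if heavy (long vowel or closed), else the antepenult.
Weights: 4 la L, 5 ge L, 6 nok H.
The penult (syllable 5, ge) is light, so stress falls on the antepenult (syllable 4, la).
Stress on syllable 4: gu.bi.na:.ˈla.ge.nok.

4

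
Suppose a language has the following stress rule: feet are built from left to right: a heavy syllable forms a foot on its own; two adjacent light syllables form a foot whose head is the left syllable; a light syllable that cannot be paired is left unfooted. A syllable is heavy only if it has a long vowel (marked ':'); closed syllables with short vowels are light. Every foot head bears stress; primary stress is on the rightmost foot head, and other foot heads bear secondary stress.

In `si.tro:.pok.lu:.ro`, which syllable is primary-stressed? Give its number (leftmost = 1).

4

Weights: 1 si L, 2 tro: H, 3 pok L, 4 lu: H, 5 ro L.
Parse left to right (heavy = foot alone; LL = one foot; stranded L unfooted): si (ˈtro:) pok (ˈlu:) ro.
Foot heads: 2, 4.
Primary stress on the rightmost head = syllable 4.
Primary stress: syllable 4 → si.tro:.pok.ˈlu:.ro.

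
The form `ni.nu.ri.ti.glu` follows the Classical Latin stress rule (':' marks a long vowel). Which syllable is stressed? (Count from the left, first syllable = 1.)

Classical Latin: stress the penult if heavy (long vowel or closed), else the antepenult.
Weights: 3 ri L, 4 ti L, 5 glu L.
The penult (syllable 4, ti) is light, so stress falls on the antepenult (syllable 3, ri).
Stress on syllable 3: ni.nu.ˈri.ti.glu.

3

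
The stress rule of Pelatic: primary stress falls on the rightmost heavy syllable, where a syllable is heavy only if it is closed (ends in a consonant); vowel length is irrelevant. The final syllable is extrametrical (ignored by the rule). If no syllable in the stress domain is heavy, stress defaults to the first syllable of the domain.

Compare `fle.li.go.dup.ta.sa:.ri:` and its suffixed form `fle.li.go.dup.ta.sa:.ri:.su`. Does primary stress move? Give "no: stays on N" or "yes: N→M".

no: stays on 4

Base `fle.li.go.dup.ta.sa:.ri:` (7 syllables):
  The final syllable (7, ri:) is extrametrical; the stress domain is syllables 1–6.
  Weights: 1 fle L, 2 li L, 3 go L, 4 dup H, 5 ta L, 6 sa: L.
  Heavy syllables in the domain: 4. The rightmost is syllable 4 (dup).
  → primary stress on syllable 4.
Suffixed `fle.li.go.dup.ta.sa:.ri:.su` (8 syllables):
  The final syllable (8, su) is extrametrical; the stress domain is syllables 1–7.
  Weights: 1 fle L, 2 li L, 3 go L, 4 dup H, 5 ta L, 6 sa: L, 7 ri: L.
  Heavy syllables in the domain: 4. The rightmost is syllable 4 (dup).
  → primary stress on syllable 4.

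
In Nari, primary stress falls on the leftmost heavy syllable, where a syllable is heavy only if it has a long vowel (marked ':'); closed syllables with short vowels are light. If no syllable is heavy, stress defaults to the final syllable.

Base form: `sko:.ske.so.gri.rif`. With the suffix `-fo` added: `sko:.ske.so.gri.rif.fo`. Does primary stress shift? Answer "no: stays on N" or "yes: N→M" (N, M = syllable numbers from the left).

Base `sko:.ske.so.gri.rif` (5 syllables):
  Weights: 1 sko: H, 2 ske L, 3 so L, 4 gri L, 5 rif L.
  Heavy syllables in the domain: 1. The leftmost is syllable 1 (sko:).
  → primary stress on syllable 1.
Suffixed `sko:.ske.so.gri.rif.fo` (6 syllables):
  Weights: 1 sko: H, 2 ske L, 3 so L, 4 gri L, 5 rif L, 6 fo L.
  Heavy syllables in the domain: 1. The leftmost is syllable 1 (sko:).
  → primary stress on syllable 1.

no: stays on 1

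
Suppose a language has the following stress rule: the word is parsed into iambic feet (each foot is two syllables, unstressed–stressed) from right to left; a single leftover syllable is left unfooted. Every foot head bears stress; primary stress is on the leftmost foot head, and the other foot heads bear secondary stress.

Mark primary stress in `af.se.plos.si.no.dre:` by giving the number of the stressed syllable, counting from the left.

Parse right to left into iambic (σˈσ) feet: (af.ˈse) (plos.ˈsi) (no.ˈdre:).
Foot heads (stressed positions): 2, 4, 6.
End Rule Leftmost: primary stress on the leftmost head = syllable 2.
Primary stress: syllable 2 → af.ˈse.plos.si.no.dre:.

2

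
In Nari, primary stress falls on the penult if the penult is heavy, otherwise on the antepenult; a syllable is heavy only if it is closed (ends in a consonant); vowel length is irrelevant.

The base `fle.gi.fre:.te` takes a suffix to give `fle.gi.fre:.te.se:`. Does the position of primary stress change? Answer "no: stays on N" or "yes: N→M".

Base `fle.gi.fre:.te` (4 syllables):
  Weights: 2 gi L, 3 fre: L, 4 te L.
  The penult (syllable 3, fre:) is light, so stress falls on the antepenult (syllable 2, gi).
  → primary stress on syllable 2.
Suffixed `fle.gi.fre:.te.se:` (5 syllables):
  Weights: 3 fre: L, 4 te L, 5 se: L.
  The penult (syllable 4, te) is light, so stress falls on the antepenult (syllable 3, fre:).
  → primary stress on syllable 3.

yes: 2→3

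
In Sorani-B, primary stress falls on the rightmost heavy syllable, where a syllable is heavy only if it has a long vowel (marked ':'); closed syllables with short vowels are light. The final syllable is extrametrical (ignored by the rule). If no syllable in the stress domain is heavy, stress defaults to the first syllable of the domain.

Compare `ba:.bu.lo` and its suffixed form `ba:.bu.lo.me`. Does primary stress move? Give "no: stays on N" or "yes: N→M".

Base `ba:.bu.lo` (3 syllables):
  The final syllable (3, lo) is extrametrical; the stress domain is syllables 1–2.
  Weights: 1 ba: H, 2 bu L.
  Heavy syllables in the domain: 1. The rightmost is syllable 1 (ba:).
  → primary stress on syllable 1.
Suffixed `ba:.bu.lo.me` (4 syllables):
  The final syllable (4, me) is extrametrical; the stress domain is syllables 1–3.
  Weights: 1 ba: H, 2 bu L, 3 lo L.
  Heavy syllables in the domain: 1. The rightmost is syllable 1 (ba:).
  → primary stress on syllable 1.

no: stays on 1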